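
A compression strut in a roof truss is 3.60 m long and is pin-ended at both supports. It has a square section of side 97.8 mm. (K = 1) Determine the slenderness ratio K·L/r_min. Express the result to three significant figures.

I = a⁴/12 = 97.8⁴/12 = 7.624×10^6 mm⁴
A = 9.565×10^3 mm²;  r_min = √(I/A) = √(7.624×10^6/9.565×10^3) = 28.23 mm
L_e = K·L = 1 × 3.60 m = 3.600 m = 3600.0 mm
λ = L_e / r_min = 3600.0 / 28.23 = 128

λ ≈ 128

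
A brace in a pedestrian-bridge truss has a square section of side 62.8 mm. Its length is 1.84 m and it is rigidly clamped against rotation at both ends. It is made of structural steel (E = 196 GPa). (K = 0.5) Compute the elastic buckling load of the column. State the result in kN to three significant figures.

P_cr ≈ 2960 kN

I = a⁴/12 = 62.8⁴/12 = 1.296×10^6 mm⁴
I = 1.296×10^6 mm⁴ = 1.296×10^-6 m⁴
Effective length L_e = K·L = 0.5 × 1.84 = 0.9200 m
P_cr = π²EI / L_e² = π² × 196×10⁹ × 1.296×10^-6 / 0.9200² = 2.962×10^6 N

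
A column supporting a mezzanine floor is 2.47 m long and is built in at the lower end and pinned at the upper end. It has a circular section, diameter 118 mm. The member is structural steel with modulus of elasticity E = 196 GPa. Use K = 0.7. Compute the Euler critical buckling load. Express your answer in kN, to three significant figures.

I = πd⁴/64 = π×118⁴/64 = 9.517×10^6 mm⁴
I = 9.517×10^6 mm⁴ = 9.517×10^-6 m⁴
Effective length L_e = K·L = 0.7 × 2.47 = 1.729 m
P_cr = π²EI / L_e² = π² × 196×10⁹ × 9.517×10^-6 / 1.729² = 6.158×10^6 N

P_cr ≈ 6160 kN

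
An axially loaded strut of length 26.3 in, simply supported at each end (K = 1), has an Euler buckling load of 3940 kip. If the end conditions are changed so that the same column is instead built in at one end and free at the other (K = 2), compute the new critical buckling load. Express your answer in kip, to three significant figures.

P_cr ≈ 985 kip

P_cr ∝ 1/K², so P_cr,new = P_cr,old × (K_old/K_new)² = 3940 × (1/2)²
= 3940 × 0.2500 = 985 kip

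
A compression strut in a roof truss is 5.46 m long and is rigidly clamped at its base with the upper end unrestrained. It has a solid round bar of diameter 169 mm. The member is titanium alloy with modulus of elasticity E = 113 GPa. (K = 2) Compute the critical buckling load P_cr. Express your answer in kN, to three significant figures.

P_cr ≈ 374 kN

I = πd⁴/64 = π×169⁴/64 = 4.004×10^7 mm⁴
I = 4.004×10^7 mm⁴ = 4.004×10^-5 m⁴
Effective length L_e = K·L = 2 × 5.46 = 10.92 m
P_cr = π²EI / L_e² = π² × 113×10⁹ × 4.004×10^-5 / 10.92² = 3.745×10^5 N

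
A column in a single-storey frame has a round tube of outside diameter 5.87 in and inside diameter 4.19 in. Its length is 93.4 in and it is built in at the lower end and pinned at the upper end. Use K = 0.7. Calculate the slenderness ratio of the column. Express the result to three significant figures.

d_o = 5.87 in, d_i = 4.19 in
I = π(d_o⁴ − d_i⁴)/64 = π(5.87⁴ − 4.190⁴)/64 = 43.15 in⁴
A = 13.27 in²;  r_min = √(I/A) = √(43.15/13.27) = 1.803 in
L_e = K·L = 0.7 × 93.4 = 65.38 in
λ = L_e / r_min = 65.380 / 1.803 = 36.3

λ ≈ 36.3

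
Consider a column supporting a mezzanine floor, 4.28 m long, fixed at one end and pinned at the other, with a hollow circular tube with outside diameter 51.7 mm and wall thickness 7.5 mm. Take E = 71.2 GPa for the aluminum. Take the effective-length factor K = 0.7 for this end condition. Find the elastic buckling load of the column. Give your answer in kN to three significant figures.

P_cr ≈ 20.5 kN

Inner diameter d_i = 51.7 − 2×7.5 = 36.70 mm
I = π(d_o⁴ − d_i⁴)/64 = π(51.7⁴ − 36.70⁴)/64 = 2.616×10^5 mm⁴
I = 2.616×10^5 mm⁴ = 2.616×10^-7 m⁴
Effective length L_e = K·L = 0.7 × 4.28 = 2.996 m
P_cr = π²EI / L_e² = π² × 71.2×10⁹ × 2.616×10^-7 / 2.996² = 2.048×10^4 N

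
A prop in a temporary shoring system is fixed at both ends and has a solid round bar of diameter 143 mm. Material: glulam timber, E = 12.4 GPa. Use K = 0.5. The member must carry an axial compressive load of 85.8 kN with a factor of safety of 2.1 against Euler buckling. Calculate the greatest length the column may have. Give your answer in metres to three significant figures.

I = πd⁴/64 = π×143⁴/64 = 2.053×10^7 mm⁴
I = 2.053×10^-5 m⁴
Required critical load P_cr = n·P = 2.1 × 85.8 = 180.2 kN = 1.802×10^5 N
From P_cr = π²EI/(K·L)²:  L = (1/K)·√(π²EI/P_cr) = (1/0.5)·√(π²×1.24×10^10×2.053×10^-5/1.802×10^5)
L = 7.47 m

L_max ≈ 7.47 m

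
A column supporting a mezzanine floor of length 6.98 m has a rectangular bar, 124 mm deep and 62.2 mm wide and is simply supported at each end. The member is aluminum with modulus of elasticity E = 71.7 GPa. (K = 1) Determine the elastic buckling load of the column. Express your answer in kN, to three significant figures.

Buckling occurs about the weak axis: I_min = h·b³/12 with b = 62.2 mm (the shorter side).
I_min = 124×62.2³/12 = 2.487×10^6 mm⁴
I = 2.487×10^6 mm⁴ = 2.487×10^-6 m⁴
Effective length L_e = K·L = 1 × 6.98 = 6.980 m
P_cr = π²EI / L_e² = π² × 71.7×10⁹ × 2.487×10^-6 / 6.980² = 3.612×10^4 N

P_cr ≈ 36.1 kN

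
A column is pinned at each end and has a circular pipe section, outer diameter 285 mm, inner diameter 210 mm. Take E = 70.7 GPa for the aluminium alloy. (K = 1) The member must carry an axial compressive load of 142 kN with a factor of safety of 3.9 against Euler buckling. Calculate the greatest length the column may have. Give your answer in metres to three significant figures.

L_max ≈ 17.0 m

d_o = 285 mm, d_i = 210 mm
I = π(d_o⁴ − d_i⁴)/64 = π(285⁴ − 210.0⁴)/64 = 2.284×10^8 mm⁴
I = 2.284×10^-4 m⁴
Required critical load P_cr = n·P = 3.9 × 142 = 553.8 kN = 5.538×10^5 N
From P_cr = π²EI/(K·L)²:  L = (1/K)·√(π²EI/P_cr) = (1/1)·√(π²×7.07×10^10×2.284×10^-4/5.538×10^5)
L = 17.0 m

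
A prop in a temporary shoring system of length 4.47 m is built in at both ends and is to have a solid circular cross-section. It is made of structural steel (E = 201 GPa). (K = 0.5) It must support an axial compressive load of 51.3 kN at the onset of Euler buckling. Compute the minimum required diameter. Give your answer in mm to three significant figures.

L_e = K·L = 0.5 × 4.47 = 2.235 m
Required I = P_cr·L_e²/(π²E) = 5.130×10^4 × 2.235² / (π² × 2.01×10^11) = 1.292×10^-7 m⁴
I_req = 1.292×10^5 mm⁴
Solid circle: I = πd⁴/64  ⇒  d = (64I/π)^(1/4) = (64×1.292×10^5/π)^(1/4) = 40.3 mm

d ≈ 40.3 mm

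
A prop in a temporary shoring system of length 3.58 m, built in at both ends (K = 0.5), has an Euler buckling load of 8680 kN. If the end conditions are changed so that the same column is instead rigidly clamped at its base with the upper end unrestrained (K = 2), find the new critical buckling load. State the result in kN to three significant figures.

P_cr ≈ 542 kN

P_cr ∝ 1/K², so P_cr,new = P_cr,old × (K_old/K_new)² = 8680 × (0.5/2)²
= 8680 × 0.06250 = 542 kN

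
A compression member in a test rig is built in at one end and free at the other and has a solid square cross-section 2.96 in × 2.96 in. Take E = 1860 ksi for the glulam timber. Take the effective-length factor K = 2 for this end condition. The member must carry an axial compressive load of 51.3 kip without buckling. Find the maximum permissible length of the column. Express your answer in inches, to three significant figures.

L_max ≈ 23.9 in

I = a⁴/12 = 2.96⁴/12 = 6.397 in⁴
At the buckling limit P_cr = P = 5.130×10^4 lb
From P_cr = π²EI/(K·L)²:  L = (1/K)·√(π²EI/P_cr) = (1/2)·√(π²×1.86×10^6×6.397/5.130×10^4)
L = 23.9 in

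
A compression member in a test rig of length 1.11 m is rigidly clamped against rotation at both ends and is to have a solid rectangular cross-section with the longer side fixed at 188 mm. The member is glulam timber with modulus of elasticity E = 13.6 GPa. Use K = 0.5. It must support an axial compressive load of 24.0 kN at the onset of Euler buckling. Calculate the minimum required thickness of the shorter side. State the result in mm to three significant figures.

b ≈ 15.2 mm

L_e = K·L = 0.5 × 1.11 = 0.5550 m
Required I = P_cr·L_e²/(π²E) = 2.400×10^4 × 0.5550² / (π² × 1.36×10^10) = 5.508×10^-8 m⁴
I_req = 5.508×10^4 mm⁴
Rectangle, weak axis: I_min = h·b³/12 with h = 188 mm fixed  ⇒  b = (12I/h)^(1/3) = 15.2 mm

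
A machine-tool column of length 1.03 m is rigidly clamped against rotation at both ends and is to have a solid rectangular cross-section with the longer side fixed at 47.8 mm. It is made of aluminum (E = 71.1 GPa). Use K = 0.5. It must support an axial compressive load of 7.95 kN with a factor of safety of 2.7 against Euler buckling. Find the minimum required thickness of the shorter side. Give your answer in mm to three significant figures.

b ≈ 12.7 mm

Required P_cr = n·P = 2.7 × 7.95 = 21.47 kN
L_e = K·L = 0.5 × 1.03 = 0.5150 m
Required I = P_cr·L_e²/(π²E) = 2.147×10^4 × 0.5150² / (π² × 7.11×10^10) = 8.113×10^-9 m⁴
I_req = 8.113×10^3 mm⁴
Rectangle, weak axis: I_min = h·b³/12 with h = 47.8 mm fixed  ⇒  b = (12I/h)^(1/3) = 12.7 mm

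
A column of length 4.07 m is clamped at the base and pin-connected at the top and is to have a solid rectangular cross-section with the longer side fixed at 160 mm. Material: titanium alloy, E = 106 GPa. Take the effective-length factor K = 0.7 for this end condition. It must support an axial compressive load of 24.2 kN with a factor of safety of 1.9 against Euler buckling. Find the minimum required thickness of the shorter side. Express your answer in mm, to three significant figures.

Required P_cr = n·P = 1.9 × 24.2 = 45.98 kN
L_e = K·L = 0.7 × 4.07 = 2.849 m
Required I = P_cr·L_e²/(π²E) = 4.598×10^4 × 2.849² / (π² × 1.06×10^11) = 3.567×10^-7 m⁴
I_req = 3.567×10^5 mm⁴
Rectangle, weak axis: I_min = h·b³/12 with h = 160 mm fixed  ⇒  b = (12I/h)^(1/3) = 29.9 mm

b ≈ 29.9 mm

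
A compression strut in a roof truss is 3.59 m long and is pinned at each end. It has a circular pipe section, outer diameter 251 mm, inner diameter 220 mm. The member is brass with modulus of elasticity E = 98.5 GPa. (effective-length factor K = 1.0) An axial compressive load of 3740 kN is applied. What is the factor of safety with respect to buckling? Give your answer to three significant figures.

n ≈ 1.61

d_o = 251 mm, d_i = 220 mm
I = π(d_o⁴ − d_i⁴)/64 = π(251⁴ − 220.0⁴)/64 = 7.984×10^7 mm⁴
I = 7.984×10^7 mm⁴ = 7.984×10^-5 m⁴
Effective length L_e = K·L = 1 × 3.59 = 3.590 m
P_cr = π²EI / L_e² = π² × 98.5×10⁹ × 7.984×10^-5 / 3.590² = 6.023×10^6 N
Factor of safety n = P_cr / P = 6022.7 / 3740 = 1.61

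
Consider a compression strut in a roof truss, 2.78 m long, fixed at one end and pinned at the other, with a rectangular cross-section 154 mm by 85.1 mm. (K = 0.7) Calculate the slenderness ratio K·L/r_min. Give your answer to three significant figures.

λ ≈ 79.2

Buckling occurs about the weak axis: I_min = h·b³/12 with b = 85.1 mm (the shorter side).
I_min = 154×85.1³/12 = 7.909×10^6 mm⁴
A = 1.311×10^4 mm²;  r_min = √(I/A) = √(7.909×10^6/1.311×10^4) = 24.57 mm
L_e = K·L = 0.7 × 2.78 m = 1.946 m = 1946.0 mm
λ = L_e / r_min = 1946.0 / 24.57 = 79.2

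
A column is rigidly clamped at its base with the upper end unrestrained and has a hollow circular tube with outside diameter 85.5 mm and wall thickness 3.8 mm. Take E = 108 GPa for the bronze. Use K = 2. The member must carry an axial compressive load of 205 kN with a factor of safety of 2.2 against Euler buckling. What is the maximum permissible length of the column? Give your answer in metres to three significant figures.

Inner diameter d_i = 85.5 − 2×3.8 = 77.90 mm
I = π(d_o⁴ − d_i⁴)/64 = π(85.5⁴ − 77.90⁴)/64 = 8.155×10^5 mm⁴
I = 8.155×10^-7 m⁴
Required critical load P_cr = n·P = 2.2 × 205 = 451.0 kN = 4.510×10^5 N
From P_cr = π²EI/(K·L)²:  L = (1/K)·√(π²EI/P_cr) = (1/2)·√(π²×1.08×10^11×8.155×10^-7/4.510×10^5)
L = 0.694 m

L_max ≈ 0.694 m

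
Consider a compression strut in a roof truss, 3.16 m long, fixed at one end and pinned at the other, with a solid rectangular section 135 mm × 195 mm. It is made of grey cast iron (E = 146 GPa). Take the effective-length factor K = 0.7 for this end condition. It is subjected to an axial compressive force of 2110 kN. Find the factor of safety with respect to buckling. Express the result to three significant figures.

Buckling occurs about the weak axis: I_min = h·b³/12 with b = 135 mm (the shorter side).
I_min = 195×135³/12 = 3.998×10^7 mm⁴
I = 3.998×10^7 mm⁴ = 3.998×10^-5 m⁴
Effective length L_e = K·L = 0.7 × 3.16 = 2.212 m
P_cr = π²EI / L_e² = π² × 146×10⁹ × 3.998×10^-5 / 2.212² = 1.177×10^7 N
Factor of safety n = P_cr / P = 11774 / 2110 = 5.58

n ≈ 5.58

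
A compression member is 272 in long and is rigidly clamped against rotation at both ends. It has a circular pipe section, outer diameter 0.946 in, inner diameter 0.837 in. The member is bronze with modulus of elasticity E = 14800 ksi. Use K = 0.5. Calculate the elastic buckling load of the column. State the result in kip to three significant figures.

P_cr ≈ 0.120 kip

d_o = 0.946 in, d_i = 0.837 in
I = π(d_o⁴ − d_i⁴)/64 = π(0.946⁴ − 0.8370⁴)/64 = 1.522×10^-2 in⁴
Effective length L_e = K·L = 0.5 × 272 = 136.0 in
P_cr = π²EI / L_e² = π² × 14800×10³ × 1.522×10^-2 / 136.0² = 120.2 lb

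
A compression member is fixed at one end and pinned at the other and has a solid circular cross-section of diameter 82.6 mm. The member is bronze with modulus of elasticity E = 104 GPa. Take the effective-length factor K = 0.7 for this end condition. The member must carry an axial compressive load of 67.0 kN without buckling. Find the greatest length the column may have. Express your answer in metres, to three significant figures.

I = πd⁴/64 = π×82.6⁴/64 = 2.285×10^6 mm⁴
I = 2.285×10^-6 m⁴
At the buckling limit P_cr = P = 6.700×10^4 N
From P_cr = π²EI/(K·L)²:  L = (1/K)·√(π²EI/P_cr) = (1/0.7)·√(π²×1.04×10^11×2.285×10^-6/6.700×10^4)
L = 8.45 m

L_max ≈ 8.45 m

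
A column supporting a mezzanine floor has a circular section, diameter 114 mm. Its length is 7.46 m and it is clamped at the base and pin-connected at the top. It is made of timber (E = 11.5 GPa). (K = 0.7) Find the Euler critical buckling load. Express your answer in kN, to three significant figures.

I = πd⁴/64 = π×114⁴/64 = 8.291×10^6 mm⁴
I = 8.291×10^6 mm⁴ = 8.291×10^-6 m⁴
Effective length L_e = K·L = 0.7 × 7.46 = 5.222 m
P_cr = π²EI / L_e² = π² × 11.5×10⁹ × 8.291×10^-6 / 5.222² = 3.451×10^4 N

P_cr ≈ 34.5 kN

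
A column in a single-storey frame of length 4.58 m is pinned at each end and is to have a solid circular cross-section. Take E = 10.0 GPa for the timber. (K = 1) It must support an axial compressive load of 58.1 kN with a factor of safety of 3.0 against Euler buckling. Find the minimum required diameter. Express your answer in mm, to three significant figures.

Required P_cr = n·P = 3.0 × 58.1 = 174.3 kN
L_e = K·L = 1 × 4.58 = 4.580 m
Required I = P_cr·L_e²/(π²E) = 1.743×10^5 × 4.580² / (π² × 1.00×10^10) = 3.704×10^-5 m⁴
I_req = 3.704×10^7 mm⁴
Solid circle: I = πd⁴/64  ⇒  d = (64I/π)^(1/4) = (64×3.704×10^7/π)^(1/4) = 166 mm

d ≈ 166 mm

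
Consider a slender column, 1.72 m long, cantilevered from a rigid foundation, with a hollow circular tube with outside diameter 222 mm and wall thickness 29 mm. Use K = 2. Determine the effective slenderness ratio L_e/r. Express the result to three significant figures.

Inner diameter d_i = 222 − 2×29 = 164.0 mm
I = π(d_o⁴ − d_i⁴)/64 = π(222⁴ − 164.0⁴)/64 = 8.372×10^7 mm⁴
A = 1.758×10^4 mm²;  r_min = √(I/A) = √(8.372×10^7/1.758×10^4) = 69.00 mm
L_e = K·L = 2 × 1.72 m = 3.440 m = 3440.0 mm
λ = L_e / r_min = 3440.0 / 69.00 = 49.9

λ ≈ 49.9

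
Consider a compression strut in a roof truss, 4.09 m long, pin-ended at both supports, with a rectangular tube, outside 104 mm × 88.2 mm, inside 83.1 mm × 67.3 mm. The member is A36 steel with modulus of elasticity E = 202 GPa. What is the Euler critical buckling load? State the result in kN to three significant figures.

P_cr ≈ 457 kN

Weak-axis I_min = (h_o·b_o³ − h_i·b_i³)/12 with b_o = 88.2, b_i = 67.30 mm (shorter outer/inner sides).
I_min = (104×88.2³ − 83.10×67.30³)/12 = 3.836×10^6 mm⁴
I = 3.836×10^6 mm⁴ = 3.836×10^-6 m⁴
Effective length L_e = K·L = 1 × 4.09 = 4.090 m
P_cr = π²EI / L_e² = π² × 202×10⁹ × 3.836×10^-6 / 4.090² = 4.571×10^5 N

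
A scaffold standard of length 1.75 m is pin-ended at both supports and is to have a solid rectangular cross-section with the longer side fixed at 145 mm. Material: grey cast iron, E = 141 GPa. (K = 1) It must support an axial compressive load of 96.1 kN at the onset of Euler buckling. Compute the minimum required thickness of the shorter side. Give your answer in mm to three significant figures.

b ≈ 26.0 mm

L_e = K·L = 1 × 1.75 = 1.750 m
Required I = P_cr·L_e²/(π²E) = 9.610×10^4 × 1.750² / (π² × 1.41×10^11) = 2.115×10^-7 m⁴
I_req = 2.115×10^5 mm⁴
Rectangle, weak axis: I_min = h·b³/12 with h = 145 mm fixed  ⇒  b = (12I/h)^(1/3) = 26.0 mm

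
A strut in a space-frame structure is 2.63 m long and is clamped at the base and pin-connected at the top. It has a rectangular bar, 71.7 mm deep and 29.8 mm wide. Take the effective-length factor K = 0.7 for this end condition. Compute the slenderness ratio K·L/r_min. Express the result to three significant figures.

For a rectangle r_min = b/√12 = 29.8/√12 = 8.603 mm
L_e = K·L = 0.7 × 2.63 m = 1.841 m = 1841.0 mm
λ = L_e / r_min = 1841.0 / 8.603 = 214

λ ≈ 214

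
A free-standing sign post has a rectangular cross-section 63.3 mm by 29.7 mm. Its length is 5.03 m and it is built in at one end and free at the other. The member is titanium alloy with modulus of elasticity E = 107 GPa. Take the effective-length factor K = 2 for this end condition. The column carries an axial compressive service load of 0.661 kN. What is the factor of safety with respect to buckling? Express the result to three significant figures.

Buckling occurs about the weak axis: I_min = h·b³/12 with b = 29.7 mm (the shorter side).
I_min = 63.3×29.7³/12 = 1.382×10^5 mm⁴
I = 1.382×10^5 mm⁴ = 1.382×10^-7 m⁴
Effective length L_e = K·L = 2 × 5.03 = 10.06 m
P_cr = π²EI / L_e² = π² × 107×10⁹ × 1.382×10^-7 / 10.06² = 1.442×10^3 N
Factor of safety n = P_cr / P = 1.4420 / 0.661 = 2.18

n ≈ 2.18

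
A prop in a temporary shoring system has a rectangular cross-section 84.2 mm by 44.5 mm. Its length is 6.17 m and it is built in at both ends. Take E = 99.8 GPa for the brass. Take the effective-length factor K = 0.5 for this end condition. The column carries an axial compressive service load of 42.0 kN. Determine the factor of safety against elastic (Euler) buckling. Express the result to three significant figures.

n ≈ 1.52

Buckling occurs about the weak axis: I_min = h·b³/12 with b = 44.5 mm (the shorter side).
I_min = 84.2×44.5³/12 = 6.183×10^5 mm⁴
I = 6.183×10^5 mm⁴ = 6.183×10^-7 m⁴
Effective length L_e = K·L = 0.5 × 6.17 = 3.085 m
P_cr = π²EI / L_e² = π² × 99.8×10⁹ × 6.183×10^-7 / 3.085² = 6.399×10^4 N
Factor of safety n = P_cr / P = 63.993 / 42.0 = 1.52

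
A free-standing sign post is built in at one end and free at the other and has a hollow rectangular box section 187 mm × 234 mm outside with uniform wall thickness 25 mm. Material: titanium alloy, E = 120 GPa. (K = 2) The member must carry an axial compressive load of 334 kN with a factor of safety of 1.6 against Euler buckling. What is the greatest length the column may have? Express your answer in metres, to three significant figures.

Inner dimensions: h_i = 234 − 2×25 = 184.0 mm, b_i = 187 − 2×25 = 137.0 mm
Weak-axis I_min = (h_o·b_o³ − h_i·b_i³)/12 with b_o = 187, b_i = 137.0 mm (shorter outer/inner sides).
I_min = (234×187³ − 184.0×137.0³)/12 = 8.809×10^7 mm⁴
I = 8.809×10^-5 m⁴
Required critical load P_cr = n·P = 1.6 × 334 = 534.4 kN = 5.344×10^5 N
From P_cr = π²EI/(K·L)²:  L = (1/K)·√(π²EI/P_cr) = (1/2)·√(π²×1.20×10^11×8.809×10^-5/5.344×10^5)
L = 6.99 m

L_max ≈ 6.99 m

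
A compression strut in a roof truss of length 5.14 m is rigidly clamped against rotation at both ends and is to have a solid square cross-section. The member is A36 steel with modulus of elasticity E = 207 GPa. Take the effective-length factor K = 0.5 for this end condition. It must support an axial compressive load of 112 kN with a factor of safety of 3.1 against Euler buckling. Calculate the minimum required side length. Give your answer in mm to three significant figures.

Required P_cr = n·P = 3.1 × 112 = 347.2 kN
L_e = K·L = 0.5 × 5.14 = 2.570 m
Required I = P_cr·L_e²/(π²E) = 3.472×10^5 × 2.570² / (π² × 2.07×10^11) = 1.122×10^-6 m⁴
I_req = 1.122×10^6 mm⁴
Solid square: I = a⁴/12  ⇒  a = (12I)^(1/4) = (12×1.122×10^6)^(1/4) = 60.6 mm

a ≈ 60.6 mm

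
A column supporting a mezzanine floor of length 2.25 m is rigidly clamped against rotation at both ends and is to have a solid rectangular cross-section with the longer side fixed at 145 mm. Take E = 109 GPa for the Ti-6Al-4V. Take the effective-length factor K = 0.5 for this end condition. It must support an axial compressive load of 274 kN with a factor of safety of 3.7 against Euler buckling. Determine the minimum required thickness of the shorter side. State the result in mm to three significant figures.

b ≈ 46.2 mm

Required P_cr = n·P = 3.7 × 274 = 1014 kN
L_e = K·L = 0.5 × 2.25 = 1.125 m
Required I = P_cr·L_e²/(π²E) = 1.014×10^6 × 1.125² / (π² × 1.09×10^11) = 1.193×10^-6 m⁴
I_req = 1.193×10^6 mm⁴
Rectangle, weak axis: I_min = h·b³/12 with h = 145 mm fixed  ⇒  b = (12I/h)^(1/3) = 46.2 mm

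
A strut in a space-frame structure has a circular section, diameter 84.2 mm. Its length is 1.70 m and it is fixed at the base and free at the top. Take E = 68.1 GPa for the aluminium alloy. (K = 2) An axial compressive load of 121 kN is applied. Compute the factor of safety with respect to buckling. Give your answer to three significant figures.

n ≈ 1.19

I = πd⁴/64 = π×84.2⁴/64 = 2.467×10^6 mm⁴
I = 2.467×10^6 mm⁴ = 2.467×10^-6 m⁴
Effective length L_e = K·L = 2 × 1.70 = 3.400 m
P_cr = π²EI / L_e² = π² × 68.1×10⁹ × 2.467×10^-6 / 3.400² = 1.435×10^5 N
Factor of safety n = P_cr / P = 143.45 / 121 = 1.19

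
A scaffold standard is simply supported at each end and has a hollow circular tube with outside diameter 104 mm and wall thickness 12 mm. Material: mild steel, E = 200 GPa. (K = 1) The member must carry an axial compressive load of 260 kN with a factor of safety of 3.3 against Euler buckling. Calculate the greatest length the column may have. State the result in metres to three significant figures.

Inner diameter d_i = 104 − 2×12 = 80.00 mm
I = π(d_o⁴ − d_i⁴)/64 = π(104⁴ − 80.00⁴)/64 = 3.732×10^6 mm⁴
I = 3.732×10^-6 m⁴
Required critical load P_cr = n·P = 3.3 × 260 = 858.0 kN = 8.580×10^5 N
From P_cr = π²EI/(K·L)²:  L = (1/K)·√(π²EI/P_cr) = (1/1)·√(π²×2.00×10^11×3.732×10^-6/8.580×10^5)
L = 2.93 m

L_max ≈ 2.93 m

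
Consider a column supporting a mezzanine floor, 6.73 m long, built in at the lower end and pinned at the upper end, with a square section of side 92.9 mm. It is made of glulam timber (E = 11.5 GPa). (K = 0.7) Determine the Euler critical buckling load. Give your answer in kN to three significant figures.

P_cr ≈ 31.7 kN

I = a⁴/12 = 92.9⁴/12 = 6.207×10^6 mm⁴
I = 6.207×10^6 mm⁴ = 6.207×10^-6 m⁴
Effective length L_e = K·L = 0.7 × 6.73 = 4.711 m
P_cr = π²EI / L_e² = π² × 11.5×10⁹ × 6.207×10^-6 / 4.711² = 3.174×10^4 N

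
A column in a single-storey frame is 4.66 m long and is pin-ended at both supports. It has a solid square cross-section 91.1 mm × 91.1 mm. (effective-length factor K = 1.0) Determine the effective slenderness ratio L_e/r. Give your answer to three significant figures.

λ ≈ 177

For a square r = a/√12 = 91.1/√12 = 26.30 mm
L_e = K·L = 1 × 4.66 m = 4.660 m = 4660.0 mm
λ = L_e / r_min = 4660.0 / 26.30 = 177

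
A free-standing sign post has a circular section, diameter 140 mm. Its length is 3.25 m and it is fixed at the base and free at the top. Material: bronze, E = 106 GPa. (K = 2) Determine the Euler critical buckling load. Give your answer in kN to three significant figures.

P_cr ≈ 467 kN

I = πd⁴/64 = π×140⁴/64 = 1.886×10^7 mm⁴
I = 1.886×10^7 mm⁴ = 1.886×10^-5 m⁴
Effective length L_e = K·L = 2 × 3.25 = 6.500 m
P_cr = π²EI / L_e² = π² × 106×10⁹ × 1.886×10^-5 / 6.500² = 4.669×10^5 N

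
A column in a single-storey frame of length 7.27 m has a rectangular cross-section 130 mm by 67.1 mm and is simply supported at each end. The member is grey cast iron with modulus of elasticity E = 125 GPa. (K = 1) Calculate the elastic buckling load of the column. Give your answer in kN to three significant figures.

P_cr ≈ 76.4 kN

Buckling occurs about the weak axis: I_min = h·b³/12 with b = 67.1 mm (the shorter side).
I_min = 130×67.1³/12 = 3.273×10^6 mm⁴
I = 3.273×10^6 mm⁴ = 3.273×10^-6 m⁴
Effective length L_e = K·L = 1 × 7.27 = 7.270 m
P_cr = π²EI / L_e² = π² × 125×10⁹ × 3.273×10^-6 / 7.270² = 7.640×10^4 N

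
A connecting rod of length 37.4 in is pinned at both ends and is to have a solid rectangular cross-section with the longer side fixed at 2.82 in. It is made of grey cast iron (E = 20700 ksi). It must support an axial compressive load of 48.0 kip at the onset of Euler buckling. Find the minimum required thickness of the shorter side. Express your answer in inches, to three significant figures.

L_e = K·L = 1 × 37.4 = 37.40 in
Required I = P_cr·L_e²/(π²E) = 4.800×10^4 × 37.40² / (π² × 2.07×10^7) = 0.3286 in⁴
Rectangle, weak axis: I_min = h·b³/12 with h = 2.82 in fixed  ⇒  b = (12I/h)^(1/3) = 1.12 in

b ≈ 1.12 in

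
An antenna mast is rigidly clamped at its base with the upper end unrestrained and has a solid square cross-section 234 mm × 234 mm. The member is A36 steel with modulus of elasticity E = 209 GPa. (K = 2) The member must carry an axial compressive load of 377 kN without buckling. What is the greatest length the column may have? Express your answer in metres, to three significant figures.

L_max ≈ 18.5 m

I = a⁴/12 = 234⁴/12 = 2.499×10^8 mm⁴
I = 2.499×10^-4 m⁴
At the buckling limit P_cr = P = 3.770×10^5 N
From P_cr = π²EI/(K·L)²:  L = (1/K)·√(π²EI/P_cr) = (1/2)·√(π²×2.09×10^11×2.499×10^-4/3.770×10^5)
L = 18.5 m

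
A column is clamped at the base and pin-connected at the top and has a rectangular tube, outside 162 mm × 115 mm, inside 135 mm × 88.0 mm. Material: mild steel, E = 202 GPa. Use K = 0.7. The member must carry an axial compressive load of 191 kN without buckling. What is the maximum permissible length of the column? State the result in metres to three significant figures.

L_max ≈ 16.6 m

Weak-axis I_min = (h_o·b_o³ − h_i·b_i³)/12 with b_o = 115, b_i = 88.00 mm (shorter outer/inner sides).
I_min = (162×115³ − 135.0×88.00³)/12 = 1.287×10^7 mm⁴
I = 1.287×10^-5 m⁴
At the buckling limit P_cr = P = 1.910×10^5 N
From P_cr = π²EI/(K·L)²:  L = (1/K)·√(π²EI/P_cr) = (1/0.7)·√(π²×2.02×10^11×1.287×10^-5/1.910×10^5)
L = 16.6 m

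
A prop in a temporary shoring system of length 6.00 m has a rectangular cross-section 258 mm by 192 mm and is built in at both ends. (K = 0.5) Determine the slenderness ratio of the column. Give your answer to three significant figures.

For a rectangle r_min = b/√12 = 192/√12 = 55.43 mm
L_e = K·L = 0.5 × 6.00 m = 3.000 m = 3000.0 mm
λ = L_e / r_min = 3000.0 / 55.43 = 54.1

λ ≈ 54.1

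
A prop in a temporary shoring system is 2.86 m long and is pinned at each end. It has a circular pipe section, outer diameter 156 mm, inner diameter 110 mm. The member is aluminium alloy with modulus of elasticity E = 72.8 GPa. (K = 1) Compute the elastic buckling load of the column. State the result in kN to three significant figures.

P_cr ≈ 1920 kN

d_o = 156 mm, d_i = 110 mm
I = π(d_o⁴ − d_i⁴)/64 = π(156⁴ − 110.0⁴)/64 = 2.188×10^7 mm⁴
I = 2.188×10^7 mm⁴ = 2.188×10^-5 m⁴
Effective length L_e = K·L = 1 × 2.86 = 2.860 m
P_cr = π²EI / L_e² = π² × 72.8×10⁹ × 2.188×10^-5 / 2.860² = 1.922×10^6 N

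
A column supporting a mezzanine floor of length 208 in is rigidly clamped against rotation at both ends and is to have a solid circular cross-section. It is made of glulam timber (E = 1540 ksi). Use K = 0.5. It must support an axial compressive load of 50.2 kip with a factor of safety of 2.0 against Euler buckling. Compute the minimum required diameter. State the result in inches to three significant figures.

Required P_cr = n·P = 2.0 × 50.2 = 100.4 kip
L_e = K·L = 0.5 × 208 = 104.0 in
Required I = P_cr·L_e²/(π²E) = 1.004×10^5 × 104.0² / (π² × 1.54×10^6) = 71.45 in⁴
Solid circle: I = πd⁴/64  ⇒  d = (64I/π)^(1/4) = (64×71.45/π)^(1/4) = 6.18 in

d ≈ 6.18 in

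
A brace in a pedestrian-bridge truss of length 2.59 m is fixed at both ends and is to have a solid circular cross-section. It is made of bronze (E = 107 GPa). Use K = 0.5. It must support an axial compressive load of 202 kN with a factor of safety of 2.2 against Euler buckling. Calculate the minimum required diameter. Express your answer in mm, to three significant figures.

d ≈ 61.6 mm

Required P_cr = n·P = 2.2 × 202 = 444.4 kN
L_e = K·L = 0.5 × 2.59 = 1.295 m
Required I = P_cr·L_e²/(π²E) = 4.444×10^5 × 1.295² / (π² × 1.07×10^11) = 7.057×10^-7 m⁴
I_req = 7.057×10^5 mm⁴
Solid circle: I = πd⁴/64  ⇒  d = (64I/π)^(1/4) = (64×7.057×10^5/π)^(1/4) = 61.6 mm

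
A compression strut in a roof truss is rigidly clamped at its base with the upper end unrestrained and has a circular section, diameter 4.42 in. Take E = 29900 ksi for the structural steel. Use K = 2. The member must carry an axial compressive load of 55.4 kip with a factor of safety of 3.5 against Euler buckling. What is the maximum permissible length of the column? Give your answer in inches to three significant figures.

L_max ≈ 84.4 in

I = πd⁴/64 = π×4.42⁴/64 = 18.74 in⁴
Required critical load P_cr = n·P = 3.5 × 55.4 = 193.9 kip = 1.939×10^5 lb
From P_cr = π²EI/(K·L)²:  L = (1/K)·√(π²EI/P_cr) = (1/2)·√(π²×2.99×10^7×18.74/1.939×10^5)
L = 84.4 in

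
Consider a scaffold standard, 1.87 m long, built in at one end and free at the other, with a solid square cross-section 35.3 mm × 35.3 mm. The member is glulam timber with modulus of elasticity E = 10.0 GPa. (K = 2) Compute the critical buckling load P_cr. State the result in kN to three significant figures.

I = a⁴/12 = 35.3⁴/12 = 1.294×10^5 mm⁴
I = 1.294×10^5 mm⁴ = 1.294×10^-7 m⁴
Effective length L_e = K·L = 2 × 1.87 = 3.740 m
P_cr = π²EI / L_e² = π² × 10.0×10⁹ × 1.294×10^-7 / 3.740² = 913.0 N

P_cr ≈ 0.913 kN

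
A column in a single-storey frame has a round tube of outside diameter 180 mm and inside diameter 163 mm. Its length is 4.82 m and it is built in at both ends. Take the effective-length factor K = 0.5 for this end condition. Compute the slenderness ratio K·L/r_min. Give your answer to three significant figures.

λ ≈ 39.7

d_o = 180 mm, d_i = 163 mm
I = π(d_o⁴ − d_i⁴)/64 = π(180⁴ − 163.0⁴)/64 = 1.688×10^7 mm⁴
A = 4.580×10^3 mm²;  r_min = √(I/A) = √(1.688×10^7/4.580×10^3) = 60.71 mm
L_e = K·L = 0.5 × 4.82 m = 2.410 m = 2410.0 mm
λ = L_e / r_min = 2410.0 / 60.71 = 39.7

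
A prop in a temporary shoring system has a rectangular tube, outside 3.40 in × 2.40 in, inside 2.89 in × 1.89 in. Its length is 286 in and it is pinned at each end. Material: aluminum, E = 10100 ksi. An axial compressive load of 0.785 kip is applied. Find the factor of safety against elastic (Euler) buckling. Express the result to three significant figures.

Weak-axis I_min = (h_o·b_o³ − h_i·b_i³)/12 with b_o = 2.40, b_i = 1.890 in (shorter outer/inner sides).
I_min = (3.40×2.40³ − 2.890×1.890³)/12 = 2.291 in⁴
Effective length L_e = K·L = 1 × 286 = 286.0 in
P_cr = π²EI / L_e² = π² × 10100×10³ × 2.291 / 286.0² = 2.792×10^3 lb
Factor of safety n = P_cr / P = 2.7918 / 0.785 = 3.56

n ≈ 3.56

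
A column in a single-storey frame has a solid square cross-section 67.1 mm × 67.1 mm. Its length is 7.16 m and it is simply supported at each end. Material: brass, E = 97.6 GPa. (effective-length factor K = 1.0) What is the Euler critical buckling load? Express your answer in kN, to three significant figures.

I = a⁴/12 = 67.1⁴/12 = 1.689×10^6 mm⁴
I = 1.689×10^6 mm⁴ = 1.689×10^-6 m⁴
Effective length L_e = K·L = 1 × 7.16 = 7.160 m
P_cr = π²EI / L_e² = π² × 97.6×10⁹ × 1.689×10^-6 / 7.160² = 3.174×10^4 N

P_cr ≈ 31.7 kN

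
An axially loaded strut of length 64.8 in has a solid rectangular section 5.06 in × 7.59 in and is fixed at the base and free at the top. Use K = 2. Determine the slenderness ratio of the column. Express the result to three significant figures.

For a rectangle r_min = b/√12 = 5.06/√12 = 1.461 in
L_e = K·L = 2 × 64.8 = 129.6 in
λ = L_e / r_min = 129.60 / 1.461 = 88.7

λ ≈ 88.7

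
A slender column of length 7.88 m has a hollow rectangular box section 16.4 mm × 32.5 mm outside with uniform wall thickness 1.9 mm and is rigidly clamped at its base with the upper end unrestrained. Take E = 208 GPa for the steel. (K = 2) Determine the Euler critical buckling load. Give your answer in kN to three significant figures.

P_cr ≈ 0.0592 kN

Inner dimensions: h_i = 32.5 − 2×1.9 = 28.70 mm, b_i = 16.4 − 2×1.9 = 12.60 mm
Weak-axis I_min = (h_o·b_o³ − h_i·b_i³)/12 with b_o = 16.4, b_i = 12.60 mm (shorter outer/inner sides).
I_min = (32.5×16.4³ − 28.70×12.60³)/12 = 7.162×10^3 mm⁴
I = 7.162×10^3 mm⁴ = 7.162×10^-9 m⁴
Effective length L_e = K·L = 2 × 7.88 = 15.76 m
P_cr = π²EI / L_e² = π² × 208×10⁹ × 7.162×10^-9 / 15.76² = 59.20 N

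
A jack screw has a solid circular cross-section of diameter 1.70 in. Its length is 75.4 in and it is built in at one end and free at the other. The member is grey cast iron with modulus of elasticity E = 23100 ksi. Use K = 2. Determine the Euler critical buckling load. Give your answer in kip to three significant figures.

P_cr ≈ 4.11 kip

I = πd⁴/64 = π×1.70⁴/64 = 0.4100 in⁴
Effective length L_e = K·L = 2 × 75.4 = 150.8 in
P_cr = π²EI / L_e² = π² × 23100×10³ × 0.4100 / 150.8² = 4.110×10^3 lb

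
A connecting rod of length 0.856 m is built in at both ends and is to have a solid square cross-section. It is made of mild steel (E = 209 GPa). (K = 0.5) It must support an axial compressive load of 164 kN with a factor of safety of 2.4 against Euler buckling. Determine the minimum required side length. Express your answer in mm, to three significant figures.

a ≈ 25.4 mm

Required P_cr = n·P = 2.4 × 164 = 393.6 kN
L_e = K·L = 0.5 × 0.856 = 0.4280 m
Required I = P_cr·L_e²/(π²E) = 3.936×10^5 × 0.4280² / (π² × 2.09×10^11) = 3.495×10^-8 m⁴
I_req = 3.495×10^4 mm⁴
Solid square: I = a⁴/12  ⇒  a = (12I)^(1/4) = (12×3.495×10^4)^(1/4) = 25.4 mm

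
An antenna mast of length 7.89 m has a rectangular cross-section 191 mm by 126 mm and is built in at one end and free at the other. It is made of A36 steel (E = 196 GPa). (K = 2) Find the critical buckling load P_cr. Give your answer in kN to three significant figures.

Buckling occurs about the weak axis: I_min = h·b³/12 with b = 126 mm (the shorter side).
I_min = 191×126³/12 = 3.184×10^7 mm⁴
I = 3.184×10^7 mm⁴ = 3.184×10^-5 m⁴
Effective length L_e = K·L = 2 × 7.89 = 15.78 m
P_cr = π²EI / L_e² = π² × 196×10⁹ × 3.184×10^-5 / 15.78² = 2.473×10^5 N

P_cr ≈ 247 kN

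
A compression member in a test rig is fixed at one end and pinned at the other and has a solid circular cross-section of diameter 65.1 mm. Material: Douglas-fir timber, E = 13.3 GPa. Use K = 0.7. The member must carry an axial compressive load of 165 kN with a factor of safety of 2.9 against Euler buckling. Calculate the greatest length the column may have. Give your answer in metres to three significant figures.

I = πd⁴/64 = π×65.1⁴/64 = 8.816×10^5 mm⁴
I = 8.816×10^-7 m⁴
Required critical load P_cr = n·P = 2.9 × 165 = 478.5 kN = 4.785×10^5 N
From P_cr = π²EI/(K·L)²:  L = (1/K)·√(π²EI/P_cr) = (1/0.7)·√(π²×1.33×10^10×8.816×10^-7/4.785×10^5)
L = 0.703 m

L_max ≈ 0.703 m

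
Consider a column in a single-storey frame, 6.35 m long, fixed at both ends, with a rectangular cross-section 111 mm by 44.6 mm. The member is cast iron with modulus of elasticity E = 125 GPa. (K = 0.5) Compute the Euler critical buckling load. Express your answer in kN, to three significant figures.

P_cr ≈ 100 kN

Buckling occurs about the weak axis: I_min = h·b³/12 with b = 44.6 mm (the shorter side).
I_min = 111×44.6³/12 = 8.206×10^5 mm⁴
I = 8.206×10^5 mm⁴ = 8.206×10^-7 m⁴
Effective length L_e = K·L = 0.5 × 6.35 = 3.175 m
P_cr = π²EI / L_e² = π² × 125×10⁹ × 8.206×10^-7 / 3.175² = 1.004×10^5 N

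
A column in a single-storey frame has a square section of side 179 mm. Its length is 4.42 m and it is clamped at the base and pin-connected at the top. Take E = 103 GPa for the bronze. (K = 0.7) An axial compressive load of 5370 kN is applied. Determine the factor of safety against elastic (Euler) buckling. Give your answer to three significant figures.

n ≈ 1.69

I = a⁴/12 = 179⁴/12 = 8.555×10^7 mm⁴
I = 8.555×10^7 mm⁴ = 8.555×10^-5 m⁴
Effective length L_e = K·L = 0.7 × 4.42 = 3.094 m
P_cr = π²EI / L_e² = π² × 103×10⁹ × 8.555×10^-5 / 3.094² = 9.085×10^6 N
Factor of safety n = P_cr / P = 9085.0 / 5370 = 1.69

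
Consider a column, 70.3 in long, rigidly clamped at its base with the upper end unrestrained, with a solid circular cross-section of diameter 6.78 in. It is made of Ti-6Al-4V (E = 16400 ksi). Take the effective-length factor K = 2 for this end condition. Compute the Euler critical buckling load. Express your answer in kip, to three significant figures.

I = πd⁴/64 = π×6.78⁴/64 = 103.7 in⁴
Effective length L_e = K·L = 2 × 70.3 = 140.6 in
P_cr = π²EI / L_e² = π² × 16400×10³ × 103.7 / 140.6² = 8.493×10^5 lb

P_cr ≈ 849 kip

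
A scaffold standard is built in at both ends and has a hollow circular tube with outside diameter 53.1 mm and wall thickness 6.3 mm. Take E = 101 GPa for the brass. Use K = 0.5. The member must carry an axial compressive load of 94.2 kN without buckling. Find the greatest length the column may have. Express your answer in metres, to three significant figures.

L_max ≈ 3.31 m

Inner diameter d_i = 53.1 − 2×6.3 = 40.50 mm
I = π(d_o⁴ − d_i⁴)/64 = π(53.1⁴ − 40.50⁴)/64 = 2.582×10^5 mm⁴
I = 2.582×10^-7 m⁴
At the buckling limit P_cr = P = 9.420×10^4 N
From P_cr = π²EI/(K·L)²:  L = (1/K)·√(π²EI/P_cr) = (1/0.5)·√(π²×1.01×10^11×2.582×10^-7/9.420×10^4)
L = 3.31 m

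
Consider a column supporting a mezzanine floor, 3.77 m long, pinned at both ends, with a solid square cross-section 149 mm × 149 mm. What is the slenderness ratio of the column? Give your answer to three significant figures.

For a square r = a/√12 = 149/√12 = 43.01 mm
L_e = K·L = 1 × 3.77 m = 3.770 m = 3770.0 mm
λ = L_e / r_min = 3770.0 / 43.01 = 87.6

λ ≈ 87.6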